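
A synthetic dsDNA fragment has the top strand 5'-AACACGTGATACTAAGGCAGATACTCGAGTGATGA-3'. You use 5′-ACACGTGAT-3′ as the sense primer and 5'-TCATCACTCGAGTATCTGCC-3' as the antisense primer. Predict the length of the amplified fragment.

34 bp

Forward primer ACACGTGAT is found on the top strand at positions 2–10.
Taking the reverse complement of TCATCACTCGAGTATCTGCC gives GGCAGATACTCGAGTGATGA, found at positions 16–35 on the template; the primer anneals here to the top strand with its 3' end pointing upstream.
The product runs from position 2 to position 35, so its length is 35 − 2 + 1 = 34 bp.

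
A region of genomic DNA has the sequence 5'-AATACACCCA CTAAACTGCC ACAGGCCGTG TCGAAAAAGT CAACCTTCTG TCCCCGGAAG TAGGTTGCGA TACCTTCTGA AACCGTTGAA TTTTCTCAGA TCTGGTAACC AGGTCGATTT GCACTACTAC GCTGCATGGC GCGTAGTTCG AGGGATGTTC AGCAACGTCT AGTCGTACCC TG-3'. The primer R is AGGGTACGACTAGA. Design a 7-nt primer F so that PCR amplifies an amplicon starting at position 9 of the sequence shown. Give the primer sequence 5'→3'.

5'-CACTAAA-3'

The reverse primer's reverse complement TCTAGTCGTACCCT matches the template at positions 168–181; the product starts at position 9.
The forward primer is identical to the top strand over positions 9–15: CACTAAA.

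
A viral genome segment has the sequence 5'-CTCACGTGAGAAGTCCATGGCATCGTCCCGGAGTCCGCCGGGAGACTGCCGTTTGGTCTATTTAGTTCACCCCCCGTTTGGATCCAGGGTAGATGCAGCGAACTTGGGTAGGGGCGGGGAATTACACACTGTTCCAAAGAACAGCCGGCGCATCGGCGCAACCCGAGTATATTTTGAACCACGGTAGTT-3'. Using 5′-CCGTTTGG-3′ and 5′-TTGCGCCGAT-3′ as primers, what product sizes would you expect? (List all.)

113 bp, 88 bp

The forward primer CCGTTTGG matches the top strand at positions 49–56, 74–81.
The reverse primer's reverse complement is ATCGGCGCAA, matching at positions 152–161.
Each forward site pairs with the reverse site to give a product ending at position 161: sizes 113, 88 bp.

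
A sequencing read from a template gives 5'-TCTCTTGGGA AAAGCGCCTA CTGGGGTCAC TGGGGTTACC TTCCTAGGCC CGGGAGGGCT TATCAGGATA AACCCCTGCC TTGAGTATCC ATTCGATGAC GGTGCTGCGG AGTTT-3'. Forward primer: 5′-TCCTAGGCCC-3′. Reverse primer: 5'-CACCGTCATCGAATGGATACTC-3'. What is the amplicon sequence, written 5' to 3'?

5'-TCCTAGGCCCGGGAGGGCTTATCAGGATAAACCCCTGCCTTGAGTATCCATTCGATGACGGTG-3'

Forward primer TCCTAGGCCC is found on the top strand at positions 42–51.
Taking the reverse complement of CACCGTCATCGAATGGATACTC gives GAGTATCCATTCGATGACGGTG, found at positions 83–104 on the template; the primer anneals here to the top strand with its 3' end pointing upstream.
The product is the template from position 42 through 104 (63 bp).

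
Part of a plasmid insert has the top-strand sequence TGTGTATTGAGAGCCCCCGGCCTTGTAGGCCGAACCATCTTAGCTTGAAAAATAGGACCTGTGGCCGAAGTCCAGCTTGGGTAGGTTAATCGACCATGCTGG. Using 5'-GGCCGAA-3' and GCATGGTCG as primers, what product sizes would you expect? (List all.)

72 bp, 37 bp

The forward primer GGCCGAA matches the top strand at positions 28–34, 63–69.
The reverse primer's reverse complement is CGACCATGC, matching at positions 91–99.
Each forward site pairs with the reverse site to give a product ending at position 99: sizes 72, 37 bp.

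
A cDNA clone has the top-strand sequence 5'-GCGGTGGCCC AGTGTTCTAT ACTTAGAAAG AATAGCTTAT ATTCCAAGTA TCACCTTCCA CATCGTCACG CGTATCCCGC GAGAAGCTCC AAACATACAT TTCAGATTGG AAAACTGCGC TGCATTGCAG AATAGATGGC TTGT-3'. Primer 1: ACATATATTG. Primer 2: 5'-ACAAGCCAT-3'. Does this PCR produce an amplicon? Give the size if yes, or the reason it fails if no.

Primer 1 (ACATATATTG) does not match the top strand, and its reverse complement CAATATATGT does not match either.
With no annealing site for primer 1, no amplification occurs.

No product — primer 1 has no binding site in the template.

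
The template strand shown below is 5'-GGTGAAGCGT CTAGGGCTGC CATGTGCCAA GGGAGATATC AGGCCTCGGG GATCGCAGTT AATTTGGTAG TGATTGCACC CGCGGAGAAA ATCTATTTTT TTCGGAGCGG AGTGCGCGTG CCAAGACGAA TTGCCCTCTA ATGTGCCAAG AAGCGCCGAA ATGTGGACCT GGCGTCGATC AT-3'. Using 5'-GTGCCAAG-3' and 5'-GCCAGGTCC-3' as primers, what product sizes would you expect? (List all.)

150 bp, 56 bp, 31 bp

The forward primer GTGCCAAG matches the top strand at positions 24–31, 118–125, 143–150.
The reverse primer's reverse complement is GGACCTGGC, matching at positions 165–173.
Each forward site pairs with the reverse site to give a product ending at position 173: sizes 150, 56, 31 bp.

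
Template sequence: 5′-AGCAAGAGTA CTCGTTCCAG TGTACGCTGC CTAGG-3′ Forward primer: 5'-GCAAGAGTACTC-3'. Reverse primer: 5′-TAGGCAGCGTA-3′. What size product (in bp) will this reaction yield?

The forward primer matches the template at positions 2–13.
Reverse complement of the reverse primer: TACGCTGCCTA. This occurs on the top strand at positions 23–33.
The product runs from position 2 to position 33, so its length is 33 − 2 + 1 = 32 bp.

32 bp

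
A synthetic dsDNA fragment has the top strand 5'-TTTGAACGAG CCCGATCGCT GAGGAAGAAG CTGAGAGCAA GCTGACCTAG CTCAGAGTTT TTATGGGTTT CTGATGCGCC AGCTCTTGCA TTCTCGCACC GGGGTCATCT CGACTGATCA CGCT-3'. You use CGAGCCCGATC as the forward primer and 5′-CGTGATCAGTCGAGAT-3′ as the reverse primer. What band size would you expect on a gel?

Forward primer CGAGCCCGATC is found on the top strand at positions 7–17.
The reverse primer's reverse complement is ATCTCGACTGATCACG, which matches the template at positions 107–122.
Amplicon spans positions 7–122: 116 bp.

116 bp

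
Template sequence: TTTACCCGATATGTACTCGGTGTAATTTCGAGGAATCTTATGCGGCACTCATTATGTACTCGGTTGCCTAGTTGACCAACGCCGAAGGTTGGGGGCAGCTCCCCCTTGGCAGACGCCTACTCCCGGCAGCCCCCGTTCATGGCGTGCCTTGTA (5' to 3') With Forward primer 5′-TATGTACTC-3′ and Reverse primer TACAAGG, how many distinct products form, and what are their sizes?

Two products: 144 bp, 101 bp

The forward primer TATGTACTC matches the top strand at positions 10–18, 53–61.
The reverse primer's reverse complement is CCTTGTA, matching at positions 147–153.
Each forward site pairs with the reverse site to give a product ending at position 153: sizes 144, 101 bp.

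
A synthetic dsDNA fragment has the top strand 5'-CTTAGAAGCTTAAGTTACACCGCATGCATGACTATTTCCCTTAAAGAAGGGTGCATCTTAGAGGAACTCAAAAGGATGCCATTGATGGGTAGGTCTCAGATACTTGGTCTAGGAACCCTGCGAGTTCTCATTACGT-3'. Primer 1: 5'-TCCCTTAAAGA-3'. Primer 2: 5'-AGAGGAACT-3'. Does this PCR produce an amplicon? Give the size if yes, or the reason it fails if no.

Primer 1 (TCCCTTAAAGA) matches the top strand at positions 37–47 (3' end points downstream).
Primer 2 (AGAGGAACT) also matches the top strand directly, at positions 60–68 — its reverse complement AGTTCCTCT is not present.
Both primers anneal to the bottom strand with 3' ends pointing the same way, so neither can prime synthesis back toward the other.

No product — both primers anneal to the same strand and extend in the same direction.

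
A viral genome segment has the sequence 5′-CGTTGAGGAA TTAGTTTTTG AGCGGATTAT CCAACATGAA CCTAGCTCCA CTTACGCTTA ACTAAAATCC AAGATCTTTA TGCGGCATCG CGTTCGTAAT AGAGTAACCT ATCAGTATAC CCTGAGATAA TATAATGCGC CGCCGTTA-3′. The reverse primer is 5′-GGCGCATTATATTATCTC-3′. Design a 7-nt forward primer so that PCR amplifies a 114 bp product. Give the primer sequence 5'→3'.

5'-TATCCAA-3'

The reverse primer's reverse complement GAGATAATATAATGCGCC matches the template at positions 124–141, so the product ends at position 141.
A 114 bp product then starts at position 141 − 114 + 1 = 28.
The forward primer is identical to the top strand there: TATCCAA.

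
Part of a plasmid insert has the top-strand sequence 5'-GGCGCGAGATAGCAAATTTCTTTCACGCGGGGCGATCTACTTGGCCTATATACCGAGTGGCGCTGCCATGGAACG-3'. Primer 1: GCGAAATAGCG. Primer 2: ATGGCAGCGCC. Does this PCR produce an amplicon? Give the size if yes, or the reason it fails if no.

No product — primer 1 has no binding site in the template.

Primer 1 (GCGAAATAGCG) does not match the top strand, and its reverse complement CGCTATTTCGC does not match either.
With no annealing site for primer 1, no amplification occurs.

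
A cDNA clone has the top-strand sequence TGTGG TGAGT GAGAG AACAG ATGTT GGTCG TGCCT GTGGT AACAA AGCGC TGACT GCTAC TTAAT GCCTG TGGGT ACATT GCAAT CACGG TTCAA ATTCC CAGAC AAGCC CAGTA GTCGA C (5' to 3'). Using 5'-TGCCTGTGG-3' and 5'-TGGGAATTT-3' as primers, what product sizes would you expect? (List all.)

The forward primer TGCCTGTGG matches the top strand at positions 31–39, 65–73.
The reverse primer's reverse complement is AAATTCCCA, matching at positions 94–102.
Each forward site pairs with the reverse site to give a product ending at position 102: sizes 72, 38 bp.

72 bp, 38 bp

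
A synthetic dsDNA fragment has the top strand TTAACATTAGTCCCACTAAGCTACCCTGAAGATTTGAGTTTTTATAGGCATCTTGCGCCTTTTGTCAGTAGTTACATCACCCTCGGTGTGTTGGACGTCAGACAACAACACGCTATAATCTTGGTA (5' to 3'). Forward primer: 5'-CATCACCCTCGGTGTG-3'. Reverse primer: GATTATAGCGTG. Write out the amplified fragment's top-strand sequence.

5'-CATCACCCTCGGTGTGTTGGACGTCAGACAACAACACGCTATAATC-3'

Scanning the template, CATCACCCTCGGTGTG occurs at positions 75–90; this primer anneals to the bottom strand there with its 3' end pointing downstream.
Reverse complement of the reverse primer: CACGCTATAATC. This occurs on the top strand at positions 109–120.
The product is the template from position 75 through 120 (46 bp).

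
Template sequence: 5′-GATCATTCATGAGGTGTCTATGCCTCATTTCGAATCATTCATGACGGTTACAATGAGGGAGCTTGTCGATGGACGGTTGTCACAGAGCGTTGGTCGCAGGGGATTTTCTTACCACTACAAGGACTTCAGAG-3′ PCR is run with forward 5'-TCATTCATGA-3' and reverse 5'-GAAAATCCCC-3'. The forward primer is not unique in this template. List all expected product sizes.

The forward primer TCATTCATGA matches the top strand at positions 3–12, 35–44.
The reverse primer's reverse complement is GGGGATTTTC, matching at positions 99–108.
Each forward site pairs with the reverse site to give a product ending at position 108: sizes 106, 74 bp.

106 bp, 74 bp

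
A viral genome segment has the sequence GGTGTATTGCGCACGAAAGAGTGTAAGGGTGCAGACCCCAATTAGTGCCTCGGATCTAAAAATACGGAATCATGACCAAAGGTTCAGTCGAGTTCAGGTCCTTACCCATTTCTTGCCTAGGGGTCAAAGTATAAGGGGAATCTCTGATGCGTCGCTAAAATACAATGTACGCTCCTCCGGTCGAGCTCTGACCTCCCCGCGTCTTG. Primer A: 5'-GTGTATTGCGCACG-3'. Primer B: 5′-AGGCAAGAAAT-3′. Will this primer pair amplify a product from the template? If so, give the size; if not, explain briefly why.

Primer A (GTGTATTGCGCACG) matches the top strand at positions 2–15; it acts as a forward primer.
Primer B's reverse complement is ATTTCTTGCCT, matching the top strand at positions 108–118; it acts as a reverse primer.
The 3' ends face each other across positions 2–118, giving a 117 bp product.

Yes — a 117 bp product.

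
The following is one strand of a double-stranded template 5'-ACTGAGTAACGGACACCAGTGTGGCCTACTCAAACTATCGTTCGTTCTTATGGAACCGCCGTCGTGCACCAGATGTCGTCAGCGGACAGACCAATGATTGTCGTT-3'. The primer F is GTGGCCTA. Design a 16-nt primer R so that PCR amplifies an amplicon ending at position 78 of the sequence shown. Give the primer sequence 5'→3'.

5'-CGACATCTGGTGCACG-3'

The forward primer binds at positions 21–28; the product's 3' end on the top strand is position 78.
The reverse primer anneals to the top strand over positions 63–78, i.e. to CGTGCACCAGATGTCG.
Its sequence written 5'→3' is the reverse complement: CGACATCTGGTGCACG.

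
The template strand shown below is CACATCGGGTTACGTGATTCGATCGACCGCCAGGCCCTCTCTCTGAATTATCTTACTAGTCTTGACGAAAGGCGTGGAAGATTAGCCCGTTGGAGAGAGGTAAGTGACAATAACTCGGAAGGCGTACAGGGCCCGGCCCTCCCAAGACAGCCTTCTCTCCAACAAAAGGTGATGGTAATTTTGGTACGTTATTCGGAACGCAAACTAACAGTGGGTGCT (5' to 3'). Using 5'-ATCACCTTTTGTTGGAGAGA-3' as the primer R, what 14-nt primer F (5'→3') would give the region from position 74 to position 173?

The reverse primer's reverse complement TCTCTCCAACAAAAGGTGAT matches the template at positions 154–173; the product starts at position 74.
The forward primer is identical to the top strand over positions 74–87: GTGGAAGATTAGCC.

5'-GTGGAAGATTAGCC-3'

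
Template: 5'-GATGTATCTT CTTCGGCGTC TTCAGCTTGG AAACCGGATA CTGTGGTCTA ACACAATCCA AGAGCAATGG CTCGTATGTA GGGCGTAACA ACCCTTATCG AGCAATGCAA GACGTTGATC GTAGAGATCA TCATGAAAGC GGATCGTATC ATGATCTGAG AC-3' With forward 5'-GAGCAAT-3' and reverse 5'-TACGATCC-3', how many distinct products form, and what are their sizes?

Two products: 87 bp, 49 bp

The forward primer GAGCAAT matches the top strand at positions 62–68, 100–106.
The reverse primer's reverse complement is GGATCGTA, matching at positions 141–148.
Each forward site pairs with the reverse site to give a product ending at position 148: sizes 87, 49 bp.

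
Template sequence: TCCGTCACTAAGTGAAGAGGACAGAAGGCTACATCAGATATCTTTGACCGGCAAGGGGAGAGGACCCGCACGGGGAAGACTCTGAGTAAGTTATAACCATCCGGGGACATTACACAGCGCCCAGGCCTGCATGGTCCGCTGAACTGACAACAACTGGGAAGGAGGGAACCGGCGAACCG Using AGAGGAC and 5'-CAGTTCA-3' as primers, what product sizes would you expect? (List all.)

131 bp, 88 bp

The forward primer AGAGGAC matches the top strand at positions 16–22, 59–65.
The reverse primer's reverse complement is TGAACTG, matching at positions 140–146.
Each forward site pairs with the reverse site to give a product ending at position 146: sizes 131, 88 bp.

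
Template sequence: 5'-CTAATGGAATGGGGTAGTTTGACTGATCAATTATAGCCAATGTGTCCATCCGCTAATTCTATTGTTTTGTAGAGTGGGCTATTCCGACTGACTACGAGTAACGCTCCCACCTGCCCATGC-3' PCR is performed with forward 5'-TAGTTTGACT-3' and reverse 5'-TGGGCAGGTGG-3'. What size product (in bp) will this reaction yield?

103 bp

The forward primer matches the template at positions 15–24.
The reverse primer's reverse complement is CCACCTGCCCA, which matches the template at positions 107–117.
Product length = (reverse-primer end) − (forward-primer start) + 1 = 117 − 15 + 1 = 103 bp.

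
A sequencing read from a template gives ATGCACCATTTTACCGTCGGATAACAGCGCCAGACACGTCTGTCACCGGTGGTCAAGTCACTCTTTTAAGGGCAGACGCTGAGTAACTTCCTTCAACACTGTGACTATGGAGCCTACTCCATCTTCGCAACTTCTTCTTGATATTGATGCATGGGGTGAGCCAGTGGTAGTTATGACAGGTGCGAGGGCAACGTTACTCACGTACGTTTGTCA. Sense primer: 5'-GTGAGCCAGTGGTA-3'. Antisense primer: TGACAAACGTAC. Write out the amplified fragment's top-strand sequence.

The forward primer matches the template at positions 156–169.
Reverse complement of the reverse primer: GTACGTTTGTCA. This occurs on the top strand at positions 202–213.
The product is the template from position 156 through 213 (58 bp).

5'-GTGAGCCAGTGGTAGTTATGACAGGTGCGAGGGCAACGTTACTCACGTACGTTTGTCA-3'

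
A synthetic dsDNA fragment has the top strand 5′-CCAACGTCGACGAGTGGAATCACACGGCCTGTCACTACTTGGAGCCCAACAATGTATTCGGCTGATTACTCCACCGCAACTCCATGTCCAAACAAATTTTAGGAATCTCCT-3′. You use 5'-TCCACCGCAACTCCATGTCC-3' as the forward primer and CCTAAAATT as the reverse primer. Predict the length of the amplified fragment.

Forward primer TCCACCGCAACTCCATGTCC is found on the top strand at positions 70–89.
Reverse complement of the reverse primer: AATTTTAGG. This occurs on the top strand at positions 95–103.
Product length = (reverse-primer end) − (forward-primer start) + 1 = 103 − 70 + 1 = 34 bp.

34 bp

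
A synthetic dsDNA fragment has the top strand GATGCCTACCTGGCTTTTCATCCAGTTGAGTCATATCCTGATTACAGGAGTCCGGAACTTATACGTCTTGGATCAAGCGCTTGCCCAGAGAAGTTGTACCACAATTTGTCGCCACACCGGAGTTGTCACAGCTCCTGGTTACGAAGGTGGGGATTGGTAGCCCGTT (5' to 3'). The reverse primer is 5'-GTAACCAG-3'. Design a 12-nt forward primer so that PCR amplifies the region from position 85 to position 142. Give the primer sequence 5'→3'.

5'-CCAGAGAAGTTG-3'

The reverse primer's reverse complement CTGGTTAC matches the template at positions 135–142; the product starts at position 85.
The forward primer is identical to the top strand over positions 85–96: CCAGAGAAGTTG.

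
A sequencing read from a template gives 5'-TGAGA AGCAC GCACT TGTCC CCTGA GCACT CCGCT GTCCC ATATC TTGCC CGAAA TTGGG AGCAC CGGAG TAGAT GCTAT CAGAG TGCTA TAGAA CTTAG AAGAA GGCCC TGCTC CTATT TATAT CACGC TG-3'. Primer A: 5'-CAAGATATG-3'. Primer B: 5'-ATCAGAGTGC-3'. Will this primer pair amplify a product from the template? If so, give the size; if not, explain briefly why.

Primer A (CAAGATATG) has reverse complement CATATCTTG, which matches the top strand at positions 40–48; primer A anneals to the top strand there with its 3' end pointing upstream toward position 40.
Primer B (ATCAGAGTGC) matches the top strand directly at positions 79–88; it anneals to the bottom strand with its 3' end pointing downstream toward position 88.
The 3' ends diverge (primer A extends toward position 1, primer B toward position 132), so the primers never converge on a shared product.

No product — the primers' 3' ends point away from each other.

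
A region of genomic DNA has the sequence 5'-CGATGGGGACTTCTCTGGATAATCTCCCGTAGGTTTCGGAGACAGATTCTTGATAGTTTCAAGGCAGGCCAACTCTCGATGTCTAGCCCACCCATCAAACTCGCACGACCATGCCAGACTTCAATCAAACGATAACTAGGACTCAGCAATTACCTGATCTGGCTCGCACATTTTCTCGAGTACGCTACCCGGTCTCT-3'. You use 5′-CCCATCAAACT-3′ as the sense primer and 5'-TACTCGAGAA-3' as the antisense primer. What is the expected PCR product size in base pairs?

The forward primer matches the template at positions 91–101.
Reverse complement of the reverse primer: TTCTCGAGTA. This occurs on the top strand at positions 173–182.
The product runs from position 91 to position 182, so its length is 182 − 91 + 1 = 92 bp.

92 bp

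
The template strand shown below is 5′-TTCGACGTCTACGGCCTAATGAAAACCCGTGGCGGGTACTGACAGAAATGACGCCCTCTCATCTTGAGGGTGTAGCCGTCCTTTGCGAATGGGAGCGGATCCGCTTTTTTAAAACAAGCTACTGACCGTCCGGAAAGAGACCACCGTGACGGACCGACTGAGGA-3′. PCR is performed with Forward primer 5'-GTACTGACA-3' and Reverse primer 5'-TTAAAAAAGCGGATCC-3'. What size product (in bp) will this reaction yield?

77 bp

Forward primer GTACTGACA is found on the top strand at positions 36–44.
Taking the reverse complement of TTAAAAAAGCGGATCC gives GGATCCGCTTTTTTAA, found at positions 97–112 on the template; the primer anneals here to the top strand with its 3' end pointing upstream.
Amplicon spans positions 36–112: 77 bp.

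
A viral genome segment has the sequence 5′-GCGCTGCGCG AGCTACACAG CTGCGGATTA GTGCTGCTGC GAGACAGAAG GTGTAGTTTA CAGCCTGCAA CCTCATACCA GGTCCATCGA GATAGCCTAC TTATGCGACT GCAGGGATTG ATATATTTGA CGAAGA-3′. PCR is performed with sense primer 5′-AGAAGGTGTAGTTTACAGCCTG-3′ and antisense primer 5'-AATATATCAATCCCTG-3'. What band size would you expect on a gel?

Scanning the template, AGAAGGTGTAGTTTACAGCCTG occurs at positions 46–67; this primer anneals to the bottom strand there with its 3' end pointing downstream.
Taking the reverse complement of AATATATCAATCCCTG gives CAGGGATTGATATATT, found at positions 112–127 on the template; the primer anneals here to the top strand with its 3' end pointing upstream.
Amplicon spans positions 46–127: 82 bp.

82 bp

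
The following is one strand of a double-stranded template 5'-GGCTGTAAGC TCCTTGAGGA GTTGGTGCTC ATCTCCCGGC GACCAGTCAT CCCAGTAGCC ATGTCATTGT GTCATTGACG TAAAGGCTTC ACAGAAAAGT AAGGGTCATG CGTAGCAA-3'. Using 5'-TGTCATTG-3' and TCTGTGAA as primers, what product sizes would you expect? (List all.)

34 bp, 26 bp

The forward primer TGTCATTG matches the top strand at positions 62–69, 70–77.
The reverse primer's reverse complement is TTCACAGA, matching at positions 88–95.
Each forward site pairs with the reverse site to give a product ending at position 95: sizes 34, 26 bp.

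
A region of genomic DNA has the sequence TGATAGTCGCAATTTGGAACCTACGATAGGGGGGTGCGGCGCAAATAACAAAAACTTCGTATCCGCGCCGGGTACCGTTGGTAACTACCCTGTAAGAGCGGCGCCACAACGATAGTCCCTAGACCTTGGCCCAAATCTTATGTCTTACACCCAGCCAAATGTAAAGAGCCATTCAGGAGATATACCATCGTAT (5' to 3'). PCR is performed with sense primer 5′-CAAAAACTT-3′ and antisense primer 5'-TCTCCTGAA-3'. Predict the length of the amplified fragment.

Scanning the template, CAAAAACTT occurs at positions 49–57; this primer anneals to the bottom strand there with its 3' end pointing downstream.
The reverse primer's reverse complement is TTCAGGAGA, which matches the template at positions 172–180.
Amplicon spans positions 49–180: 132 bp.

132 bp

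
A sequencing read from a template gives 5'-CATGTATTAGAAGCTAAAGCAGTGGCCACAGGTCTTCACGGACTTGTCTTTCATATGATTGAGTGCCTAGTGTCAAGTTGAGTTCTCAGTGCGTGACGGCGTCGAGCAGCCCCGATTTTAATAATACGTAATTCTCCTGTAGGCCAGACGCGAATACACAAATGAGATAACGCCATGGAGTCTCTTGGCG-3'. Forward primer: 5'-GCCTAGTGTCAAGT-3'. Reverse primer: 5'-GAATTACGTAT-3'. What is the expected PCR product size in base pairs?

The forward primer matches the template at positions 65–78.
Taking the reverse complement of GAATTACGTAT gives ATACGTAATTC, found at positions 124–134 on the template; the primer anneals here to the top strand with its 3' end pointing upstream.
Amplicon spans positions 65–134: 70 bp.

70 bp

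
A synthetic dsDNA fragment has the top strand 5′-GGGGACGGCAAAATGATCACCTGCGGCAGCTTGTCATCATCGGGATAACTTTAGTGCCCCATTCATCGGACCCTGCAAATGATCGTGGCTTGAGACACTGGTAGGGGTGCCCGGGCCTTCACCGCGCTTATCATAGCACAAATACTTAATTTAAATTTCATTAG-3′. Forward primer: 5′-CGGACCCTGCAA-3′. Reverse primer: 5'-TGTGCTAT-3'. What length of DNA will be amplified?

74 bp

The forward primer matches the template at positions 67–78.
Reverse complement of the reverse primer: ATAGCACA. This occurs on the top strand at positions 133–140.
The product runs from position 67 to position 140, so its length is 140 − 67 + 1 = 74 bp.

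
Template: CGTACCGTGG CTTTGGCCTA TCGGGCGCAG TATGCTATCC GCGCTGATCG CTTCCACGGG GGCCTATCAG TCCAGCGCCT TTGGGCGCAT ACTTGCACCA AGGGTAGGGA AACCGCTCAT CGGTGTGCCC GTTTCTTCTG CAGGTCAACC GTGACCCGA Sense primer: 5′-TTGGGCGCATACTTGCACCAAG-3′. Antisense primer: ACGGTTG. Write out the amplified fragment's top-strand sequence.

5'-TTGGGCGCATACTTGCACCAAGGGTAGGGAAACCGCTCATCGGTGTGCCCGTTTCTTCTGCAGGTCAACCGT-3'

Forward primer TTGGGCGCATACTTGCACCAAG is found on the top strand at positions 81–102.
Reverse complement of the reverse primer: CAACCGT. This occurs on the top strand at positions 146–152.
The product is the template from position 81 through 152 (72 bp).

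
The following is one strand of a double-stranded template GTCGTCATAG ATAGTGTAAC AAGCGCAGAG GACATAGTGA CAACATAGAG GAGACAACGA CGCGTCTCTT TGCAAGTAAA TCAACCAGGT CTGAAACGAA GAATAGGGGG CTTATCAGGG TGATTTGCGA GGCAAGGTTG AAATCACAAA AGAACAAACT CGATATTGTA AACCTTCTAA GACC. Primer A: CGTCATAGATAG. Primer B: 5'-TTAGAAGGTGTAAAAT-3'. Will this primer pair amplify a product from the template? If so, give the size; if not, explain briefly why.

Primer B (TTAGAAGGTGTAAAAT) does not match the top strand, and its reverse complement ATTTTACACCTTCTAA does not match either.
With no annealing site for primer B, no amplification occurs.

No product — primer B has no binding site in the template.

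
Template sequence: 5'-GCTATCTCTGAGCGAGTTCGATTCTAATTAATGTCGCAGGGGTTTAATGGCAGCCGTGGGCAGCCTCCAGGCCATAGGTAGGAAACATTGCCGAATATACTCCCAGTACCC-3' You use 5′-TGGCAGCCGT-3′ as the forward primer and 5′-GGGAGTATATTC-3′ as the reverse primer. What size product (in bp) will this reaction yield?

57 bp

The forward primer matches the template at positions 48–57.
The reverse primer's reverse complement is GAATATACTCCC, which matches the template at positions 93–104.
The product runs from position 48 to position 104, so its length is 104 − 48 + 1 = 57 bp.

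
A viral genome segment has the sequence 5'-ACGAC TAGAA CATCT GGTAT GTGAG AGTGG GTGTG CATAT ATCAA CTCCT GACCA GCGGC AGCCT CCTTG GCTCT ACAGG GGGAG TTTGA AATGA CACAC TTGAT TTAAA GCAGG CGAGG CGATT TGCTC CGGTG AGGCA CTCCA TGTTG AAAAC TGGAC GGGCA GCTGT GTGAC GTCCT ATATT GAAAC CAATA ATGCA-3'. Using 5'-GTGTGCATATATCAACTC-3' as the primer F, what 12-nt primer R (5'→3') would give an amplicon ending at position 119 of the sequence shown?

The forward primer binds at positions 31–48; the product's 3' end on the top strand is position 119.
The reverse primer anneals to the top strand over positions 108–119, i.e. to AAAGCAGGCGAG.
Its sequence written 5'→3' is the reverse complement: CTCGCCTGCTTT.

5'-CTCGCCTGCTTT-3'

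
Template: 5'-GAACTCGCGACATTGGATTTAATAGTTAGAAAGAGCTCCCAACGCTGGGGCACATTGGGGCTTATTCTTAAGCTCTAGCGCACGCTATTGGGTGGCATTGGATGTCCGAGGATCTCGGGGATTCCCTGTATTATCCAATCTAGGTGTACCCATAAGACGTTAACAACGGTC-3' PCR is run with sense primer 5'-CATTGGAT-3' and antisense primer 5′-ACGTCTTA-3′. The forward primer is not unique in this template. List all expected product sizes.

The forward primer CATTGGAT matches the top strand at positions 11–18, 96–103.
The reverse primer's reverse complement is TAAGACGT, matching at positions 153–160.
Each forward site pairs with the reverse site to give a product ending at position 160: sizes 150, 65 bp.

150 bp, 65 bp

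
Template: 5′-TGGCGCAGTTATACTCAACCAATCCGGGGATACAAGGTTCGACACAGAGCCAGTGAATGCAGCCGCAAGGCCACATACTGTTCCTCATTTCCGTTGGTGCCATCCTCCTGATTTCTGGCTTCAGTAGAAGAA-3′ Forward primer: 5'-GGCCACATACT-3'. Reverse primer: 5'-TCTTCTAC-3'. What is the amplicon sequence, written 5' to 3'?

5'-GGCCACATACTGTTCCTCATTTCCGTTGGTGCCATCCTCCTGATTTCTGGCTTCAGTAGAAGA-3'

The forward primer matches the template at positions 69–79.
Taking the reverse complement of TCTTCTAC gives GTAGAAGA, found at positions 124–131 on the template; the primer anneals here to the top strand with its 3' end pointing upstream.
The product is the template from position 69 through 131 (63 bp).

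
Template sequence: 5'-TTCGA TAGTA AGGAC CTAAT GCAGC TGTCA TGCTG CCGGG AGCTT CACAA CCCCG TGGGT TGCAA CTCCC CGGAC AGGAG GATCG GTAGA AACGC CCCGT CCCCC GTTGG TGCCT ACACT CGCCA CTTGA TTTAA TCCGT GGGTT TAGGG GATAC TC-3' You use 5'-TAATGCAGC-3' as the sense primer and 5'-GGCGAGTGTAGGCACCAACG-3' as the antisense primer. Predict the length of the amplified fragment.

108 bp

Forward primer TAATGCAGC is found on the top strand at positions 17–25.
The reverse primer's reverse complement is CGTTGGTGCCTACACTCGCC, which matches the template at positions 105–124.
Amplicon spans positions 17–124: 108 bp.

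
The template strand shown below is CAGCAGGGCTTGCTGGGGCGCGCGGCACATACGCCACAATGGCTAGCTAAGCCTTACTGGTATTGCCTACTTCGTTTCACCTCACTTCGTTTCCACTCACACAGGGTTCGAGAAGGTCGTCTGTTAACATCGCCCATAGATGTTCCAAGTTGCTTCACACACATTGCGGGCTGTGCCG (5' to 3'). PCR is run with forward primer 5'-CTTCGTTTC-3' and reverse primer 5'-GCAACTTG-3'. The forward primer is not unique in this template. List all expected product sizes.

The forward primer CTTCGTTTC matches the top strand at positions 70–78, 85–93.
The reverse primer's reverse complement is CAAGTTGC, matching at positions 146–153.
Each forward site pairs with the reverse site to give a product ending at position 153: sizes 84, 69 bp.

84 bp, 69 bp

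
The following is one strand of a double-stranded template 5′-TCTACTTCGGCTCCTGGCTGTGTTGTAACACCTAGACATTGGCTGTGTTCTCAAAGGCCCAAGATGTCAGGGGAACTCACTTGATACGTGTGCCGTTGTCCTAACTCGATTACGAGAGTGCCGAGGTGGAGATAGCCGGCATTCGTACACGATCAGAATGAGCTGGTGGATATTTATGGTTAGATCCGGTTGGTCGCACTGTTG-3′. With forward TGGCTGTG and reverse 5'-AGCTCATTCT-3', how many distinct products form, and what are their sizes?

Two products: 150 bp, 125 bp

The forward primer TGGCTGTG matches the top strand at positions 15–22, 40–47.
The reverse primer's reverse complement is AGAATGAGCT, matching at positions 155–164.
Each forward site pairs with the reverse site to give a product ending at position 164: sizes 150, 125 bp.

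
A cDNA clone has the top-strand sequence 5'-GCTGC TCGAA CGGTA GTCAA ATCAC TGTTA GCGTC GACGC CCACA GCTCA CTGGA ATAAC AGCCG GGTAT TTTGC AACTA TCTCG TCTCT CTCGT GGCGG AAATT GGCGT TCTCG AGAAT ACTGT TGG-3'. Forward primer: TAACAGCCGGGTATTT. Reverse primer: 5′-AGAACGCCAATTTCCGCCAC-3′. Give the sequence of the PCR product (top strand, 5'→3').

5'-TAACAGCCGGGTATTTTGCAACTATCTCGTCTCTCTCGTGGCGGAAATTGGCGTTCT-3'

Forward primer TAACAGCCGGGTATTT is found on the top strand at positions 57–72.
The reverse primer's reverse complement is GTGGCGGAAATTGGCGTTCT, which matches the template at positions 94–113.
The product is the template from position 57 through 113 (57 bp).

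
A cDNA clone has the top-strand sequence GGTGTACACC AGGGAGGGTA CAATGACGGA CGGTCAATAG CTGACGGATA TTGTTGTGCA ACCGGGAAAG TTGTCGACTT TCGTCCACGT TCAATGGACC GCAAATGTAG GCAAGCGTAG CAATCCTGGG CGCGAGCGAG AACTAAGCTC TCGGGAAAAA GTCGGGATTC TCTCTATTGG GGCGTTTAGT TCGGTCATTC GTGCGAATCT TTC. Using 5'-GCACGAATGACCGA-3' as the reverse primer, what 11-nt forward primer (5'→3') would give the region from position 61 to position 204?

The reverse primer's reverse complement TCGGTCATTCGTGC matches the template at positions 191–204; the product starts at position 61.
The forward primer is identical to the top strand over positions 61–71: ACCGGGAAAGT.

5'-ACCGGGAAAGT-3'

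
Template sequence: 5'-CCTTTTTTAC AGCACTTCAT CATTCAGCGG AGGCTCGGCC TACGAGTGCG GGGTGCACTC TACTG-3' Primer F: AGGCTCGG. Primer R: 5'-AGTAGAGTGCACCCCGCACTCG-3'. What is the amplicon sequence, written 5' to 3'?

5'-AGGCTCGGCCTACGAGTGCGGGGTGCACTCTACT-3'

The forward primer matches the template at positions 31–38.
Taking the reverse complement of AGTAGAGTGCACCCCGCACTCG gives CGAGTGCGGGGTGCACTCTACT, found at positions 43–64 on the template; the primer anneals here to the top strand with its 3' end pointing upstream.
The product is the template from position 31 through 64 (34 bp).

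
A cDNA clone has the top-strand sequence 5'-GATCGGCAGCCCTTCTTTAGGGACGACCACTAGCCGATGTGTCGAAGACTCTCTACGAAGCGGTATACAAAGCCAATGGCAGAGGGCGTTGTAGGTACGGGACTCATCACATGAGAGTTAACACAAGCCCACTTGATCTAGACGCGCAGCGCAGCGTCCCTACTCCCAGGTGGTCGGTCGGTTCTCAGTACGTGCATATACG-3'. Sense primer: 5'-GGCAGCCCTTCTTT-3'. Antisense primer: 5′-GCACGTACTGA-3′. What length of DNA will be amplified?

191 bp

The forward primer matches the template at positions 5–18.
Taking the reverse complement of GCACGTACTGA gives TCAGTACGTGC, found at positions 185–195 on the template; the primer anneals here to the top strand with its 3' end pointing upstream.
Product length = (reverse-primer end) − (forward-primer start) + 1 = 195 − 5 + 1 = 191 bp.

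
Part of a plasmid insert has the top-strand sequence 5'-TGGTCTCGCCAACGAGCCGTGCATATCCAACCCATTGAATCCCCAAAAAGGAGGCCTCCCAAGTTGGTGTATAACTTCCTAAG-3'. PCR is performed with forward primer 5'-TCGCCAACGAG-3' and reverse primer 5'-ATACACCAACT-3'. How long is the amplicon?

The forward primer matches the template at positions 6–16.
Reverse complement of the reverse primer: AGTTGGTGTAT. This occurs on the top strand at positions 62–72.
The product runs from position 6 to position 72, so its length is 72 − 6 + 1 = 67 bp.

67 bp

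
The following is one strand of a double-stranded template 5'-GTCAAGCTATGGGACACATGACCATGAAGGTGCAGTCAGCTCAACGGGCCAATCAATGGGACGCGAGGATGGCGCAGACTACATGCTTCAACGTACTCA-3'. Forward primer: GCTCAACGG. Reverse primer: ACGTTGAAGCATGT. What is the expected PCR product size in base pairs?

56 bp

The forward primer matches the template at positions 39–47.
Taking the reverse complement of ACGTTGAAGCATGT gives ACATGCTTCAACGT, found at positions 81–94 on the template; the primer anneals here to the top strand with its 3' end pointing upstream.
Product length = (reverse-primer end) − (forward-primer start) + 1 = 94 − 39 + 1 = 56 bp.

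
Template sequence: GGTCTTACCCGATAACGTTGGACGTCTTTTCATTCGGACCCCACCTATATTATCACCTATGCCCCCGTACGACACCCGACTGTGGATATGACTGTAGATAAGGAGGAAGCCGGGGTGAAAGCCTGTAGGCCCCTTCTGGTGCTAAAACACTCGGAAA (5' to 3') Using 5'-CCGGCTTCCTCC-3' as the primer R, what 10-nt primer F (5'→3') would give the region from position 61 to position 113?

5'-GCCCCCGTAC-3'

The reverse primer's reverse complement GGAGGAAGCCGG matches the template at positions 102–113; the product starts at position 61.
The forward primer is identical to the top strand over positions 61–70: GCCCCCGTAC.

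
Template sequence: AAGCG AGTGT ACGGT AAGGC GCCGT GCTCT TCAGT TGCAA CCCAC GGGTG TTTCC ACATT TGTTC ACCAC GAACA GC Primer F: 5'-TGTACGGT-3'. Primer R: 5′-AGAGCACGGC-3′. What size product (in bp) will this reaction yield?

Forward primer TGTACGGT is found on the top strand at positions 8–15.
Taking the reverse complement of AGAGCACGGC gives GCCGTGCTCT, found at positions 21–30 on the template; the primer anneals here to the top strand with its 3' end pointing upstream.
The product runs from position 8 to position 30, so its length is 30 − 8 + 1 = 23 bp.

23 bp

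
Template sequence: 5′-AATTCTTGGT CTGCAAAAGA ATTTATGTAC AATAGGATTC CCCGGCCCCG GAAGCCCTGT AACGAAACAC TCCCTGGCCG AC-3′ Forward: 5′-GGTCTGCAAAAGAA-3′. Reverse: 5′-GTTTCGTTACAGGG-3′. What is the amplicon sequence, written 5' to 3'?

5'-GGTCTGCAAAAGAATTTATGTACAATAGGATTCCCCGGCCCCGGAAGCCCTGTAACGAAAC-3'

Forward primer GGTCTGCAAAAGAA is found on the top strand at positions 8–21.
The reverse primer's reverse complement is CCCTGTAACGAAAC, which matches the template at positions 55–68.
The product is the template from position 8 through 68 (61 bp).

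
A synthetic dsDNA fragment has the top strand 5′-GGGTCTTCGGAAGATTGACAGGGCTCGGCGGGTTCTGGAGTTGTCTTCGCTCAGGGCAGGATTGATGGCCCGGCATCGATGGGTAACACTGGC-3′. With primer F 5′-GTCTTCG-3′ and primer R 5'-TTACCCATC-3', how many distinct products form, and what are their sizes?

The forward primer GTCTTCG matches the top strand at positions 3–9, 43–49.
The reverse primer's reverse complement is GATGGGTAA, matching at positions 78–86.
Each forward site pairs with the reverse site to give a product ending at position 86: sizes 84, 44 bp.

Two products: 84 bp, 44 bp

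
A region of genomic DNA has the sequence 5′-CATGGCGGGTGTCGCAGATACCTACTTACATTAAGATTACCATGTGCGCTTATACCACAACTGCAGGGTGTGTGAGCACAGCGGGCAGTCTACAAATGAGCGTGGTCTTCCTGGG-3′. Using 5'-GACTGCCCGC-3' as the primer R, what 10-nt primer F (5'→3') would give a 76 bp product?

5'-CAGATACCTA-3'

The reverse primer's reverse complement GCGGGCAGTC matches the template at positions 81–90, so the product ends at position 90.
A 76 bp product then starts at position 90 − 76 + 1 = 15.
The forward primer is identical to the top strand there: CAGATACCTA.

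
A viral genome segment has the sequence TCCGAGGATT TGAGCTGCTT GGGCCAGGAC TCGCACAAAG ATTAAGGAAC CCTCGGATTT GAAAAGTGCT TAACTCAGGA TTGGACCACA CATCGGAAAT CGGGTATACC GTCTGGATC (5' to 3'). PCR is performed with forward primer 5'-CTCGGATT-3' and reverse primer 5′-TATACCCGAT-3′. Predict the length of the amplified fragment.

The forward primer matches the template at positions 52–59.
The reverse primer's reverse complement is ATCGGGTATA, which matches the template at positions 99–108.
Amplicon spans positions 52–108: 57 bp.

57 bp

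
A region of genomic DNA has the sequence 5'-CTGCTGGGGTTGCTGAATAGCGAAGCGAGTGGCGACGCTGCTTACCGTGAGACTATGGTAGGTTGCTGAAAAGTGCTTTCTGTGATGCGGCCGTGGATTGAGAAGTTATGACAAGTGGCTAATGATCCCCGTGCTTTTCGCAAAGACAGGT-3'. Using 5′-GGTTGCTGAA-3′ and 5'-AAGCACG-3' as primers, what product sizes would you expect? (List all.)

129 bp, 76 bp

The forward primer GGTTGCTGAA matches the top strand at positions 8–17, 61–70.
The reverse primer's reverse complement is CGTGCTT, matching at positions 130–136.
Each forward site pairs with the reverse site to give a product ending at position 136: sizes 129, 76 bp.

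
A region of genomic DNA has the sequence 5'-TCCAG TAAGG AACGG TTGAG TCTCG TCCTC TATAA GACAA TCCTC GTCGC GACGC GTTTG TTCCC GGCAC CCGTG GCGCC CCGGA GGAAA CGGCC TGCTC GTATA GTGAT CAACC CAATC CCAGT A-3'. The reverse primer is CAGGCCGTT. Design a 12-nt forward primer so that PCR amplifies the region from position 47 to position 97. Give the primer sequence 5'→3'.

The reverse primer's reverse complement AACGGCCTG matches the template at positions 89–97; the product starts at position 47.
The forward primer is identical to the top strand over positions 47–58: TCGCGACGCGTT.

5'-TCGCGACGCGTT-3'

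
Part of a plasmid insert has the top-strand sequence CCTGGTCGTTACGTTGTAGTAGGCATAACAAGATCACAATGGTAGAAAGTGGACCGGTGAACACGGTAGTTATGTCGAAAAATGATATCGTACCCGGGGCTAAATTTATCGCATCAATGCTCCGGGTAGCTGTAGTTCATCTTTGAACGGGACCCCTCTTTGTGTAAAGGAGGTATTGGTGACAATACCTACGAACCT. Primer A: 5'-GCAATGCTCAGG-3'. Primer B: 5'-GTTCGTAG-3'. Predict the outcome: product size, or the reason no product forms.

No product — primer A has no binding site in the template.

Primer A (GCAATGCTCAGG) does not match the top strand, and its reverse complement CCTGAGCATTGC does not match either.
With no annealing site for primer A, no amplification occurs.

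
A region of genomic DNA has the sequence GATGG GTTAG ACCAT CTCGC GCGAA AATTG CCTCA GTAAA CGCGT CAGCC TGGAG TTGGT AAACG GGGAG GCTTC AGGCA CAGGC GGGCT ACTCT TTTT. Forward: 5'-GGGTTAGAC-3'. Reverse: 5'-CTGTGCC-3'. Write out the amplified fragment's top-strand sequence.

Forward primer GGGTTAGAC is found on the top strand at positions 4–12.
Taking the reverse complement of CTGTGCC gives GGCACAG, found at positions 77–83 on the template; the primer anneals here to the top strand with its 3' end pointing upstream.
The product is the template from position 4 through 83 (80 bp).

5'-GGGTTAGACCATCTCGCGCGAAAATTGCCTCAGTAAACGCGTCAGCCTGGAGTTGGTAAACGGGGAGGCTTCAGGCACAG-3'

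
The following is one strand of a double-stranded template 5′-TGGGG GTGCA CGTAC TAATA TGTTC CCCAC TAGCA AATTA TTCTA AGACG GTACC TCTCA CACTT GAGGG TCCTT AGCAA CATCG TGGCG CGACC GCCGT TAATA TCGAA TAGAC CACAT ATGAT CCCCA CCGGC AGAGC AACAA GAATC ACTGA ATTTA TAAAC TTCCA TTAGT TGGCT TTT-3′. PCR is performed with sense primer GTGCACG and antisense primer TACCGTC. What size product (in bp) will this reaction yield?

Forward primer GTGCACG is found on the top strand at positions 6–12.
Taking the reverse complement of TACCGTC gives GACGGTA, found at positions 47–53 on the template; the primer anneals here to the top strand with its 3' end pointing upstream.
The product runs from position 6 to position 53, so its length is 53 − 6 + 1 = 48 bp.

48 bp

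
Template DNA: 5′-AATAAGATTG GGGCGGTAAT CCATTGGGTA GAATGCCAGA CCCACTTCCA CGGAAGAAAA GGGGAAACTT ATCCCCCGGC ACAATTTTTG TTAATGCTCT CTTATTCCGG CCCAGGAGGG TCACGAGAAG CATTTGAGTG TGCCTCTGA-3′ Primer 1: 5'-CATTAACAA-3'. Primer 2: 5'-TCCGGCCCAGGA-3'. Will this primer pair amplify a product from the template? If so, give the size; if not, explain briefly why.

Primer 1 (CATTAACAA) has reverse complement TTGTTAATG, which matches the top strand at positions 88–96; primer 1 anneals to the top strand there with its 3' end pointing upstream toward position 88.
Primer 2 (TCCGGCCCAGGA) matches the top strand directly at positions 106–117; it anneals to the bottom strand with its 3' end pointing downstream toward position 117.
The 3' ends diverge (primer 1 extends toward position 1, primer 2 toward position 149), so the primers never converge on a shared product.

No product — the primers' 3' ends point away from each other.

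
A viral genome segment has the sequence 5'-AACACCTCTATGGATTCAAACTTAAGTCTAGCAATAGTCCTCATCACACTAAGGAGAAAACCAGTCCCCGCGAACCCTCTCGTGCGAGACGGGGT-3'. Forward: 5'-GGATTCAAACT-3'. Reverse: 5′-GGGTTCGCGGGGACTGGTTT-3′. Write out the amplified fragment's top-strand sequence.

The forward primer matches the template at positions 12–22.
Reverse complement of the reverse primer: AAACCAGTCCCCGCGAACCC. This occurs on the top strand at positions 58–77.
The product is the template from position 12 through 77 (66 bp).

5'-GGATTCAAACTTAAGTCTAGCAATAGTCCTCATCACACTAAGGAGAAAACCAGTCCCCGCGAACCC-3'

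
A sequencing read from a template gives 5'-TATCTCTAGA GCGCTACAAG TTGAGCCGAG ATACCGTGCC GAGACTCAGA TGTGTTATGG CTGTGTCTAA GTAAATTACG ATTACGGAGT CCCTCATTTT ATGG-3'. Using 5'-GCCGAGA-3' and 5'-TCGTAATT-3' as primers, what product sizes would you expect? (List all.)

The forward primer GCCGAGA matches the top strand at positions 25–31, 38–44.
The reverse primer's reverse complement is AATTACGA, matching at positions 74–81.
Each forward site pairs with the reverse site to give a product ending at position 81: sizes 57, 44 bp.

57 bp, 44 bp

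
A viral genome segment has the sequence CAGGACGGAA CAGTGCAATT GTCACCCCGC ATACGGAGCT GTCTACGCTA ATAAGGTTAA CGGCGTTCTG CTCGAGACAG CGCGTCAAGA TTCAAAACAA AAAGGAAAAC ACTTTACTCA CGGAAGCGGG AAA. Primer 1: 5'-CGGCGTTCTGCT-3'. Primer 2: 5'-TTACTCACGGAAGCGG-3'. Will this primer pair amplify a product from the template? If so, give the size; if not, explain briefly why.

Primer 1 (CGGCGTTCTGCT) matches the top strand at positions 61–72 (3' end points downstream).
Primer 2 (TTACTCACGGAAGCGG) also matches the top strand directly, at positions 114–129 — its reverse complement CCGCTTCCGTGAGTAA is not present.
Both primers anneal to the bottom strand with 3' ends pointing the same way, so neither can prime synthesis back toward the other.

No product — both primers anneal to the same strand and extend in the same direction.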